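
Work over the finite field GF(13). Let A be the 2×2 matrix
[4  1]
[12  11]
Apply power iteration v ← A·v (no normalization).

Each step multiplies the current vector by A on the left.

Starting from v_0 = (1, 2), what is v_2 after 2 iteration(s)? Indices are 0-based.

v_2 = (6, 4)

v_0 = (1, 2).
v_1 = A·v_0 = (6, 8).
v_2 = A·v_1 = (6, 4).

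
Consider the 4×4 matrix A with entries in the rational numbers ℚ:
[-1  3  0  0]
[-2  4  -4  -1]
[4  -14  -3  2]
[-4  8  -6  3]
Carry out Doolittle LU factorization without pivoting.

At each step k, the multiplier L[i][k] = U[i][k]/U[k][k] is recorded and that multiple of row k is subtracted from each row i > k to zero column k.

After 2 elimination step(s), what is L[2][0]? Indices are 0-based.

k=0: U[0][0]=-1
  eliminate (1,0): mult=2, new row 1: (0, -2, -4, -1); set L[1][0]=2
  eliminate (2,0): mult=-4, new row 2: (0, -2, -3, 2); set L[2][0]=-4
  eliminate (3,0): mult=4, new row 3: (0, -4, -6, 3); set L[3][0]=4
k=1: U[1][1]=-2
  eliminate (2,1): mult=1, new row 2: (0, 0, 1, 3); set L[2][1]=1
  eliminate (3,1): mult=2, new row 3: (0, 0, 2, 5); set L[3][1]=2

L[2][0] = -4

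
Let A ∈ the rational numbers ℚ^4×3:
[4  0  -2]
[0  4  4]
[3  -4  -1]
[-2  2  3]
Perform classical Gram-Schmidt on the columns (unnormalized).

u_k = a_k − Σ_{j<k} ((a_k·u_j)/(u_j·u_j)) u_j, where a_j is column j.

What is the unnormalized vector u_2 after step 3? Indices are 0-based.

u_2 = (-198/197, 306/197, 432/197, 252/197)

Step 1: u_0 = a_0 = (4, 0, 3, -2).
Step 2: u_1 = a_1 − (-16/29)·u_0 = (64/29, 4, -68/29, 26/29).
Step 3: u_2 = a_2 − (-17/29)·u_0 − (241/394)·u_1 = (-198/197, 306/197, 432/197, 252/197).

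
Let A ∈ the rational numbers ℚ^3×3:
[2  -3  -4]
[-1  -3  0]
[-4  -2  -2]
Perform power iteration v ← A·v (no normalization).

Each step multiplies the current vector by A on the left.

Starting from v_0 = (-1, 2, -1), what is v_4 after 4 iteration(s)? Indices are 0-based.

v_4 = (186, 315, 856)

v_0 = (-1, 2, -1).
v_1 = A·v_0 = (-4, -5, 2).
v_2 = A·v_1 = (-1, 19, 22).
v_3 = A·v_2 = (-147, -56, -78).
v_4 = A·v_3 = (186, 315, 856).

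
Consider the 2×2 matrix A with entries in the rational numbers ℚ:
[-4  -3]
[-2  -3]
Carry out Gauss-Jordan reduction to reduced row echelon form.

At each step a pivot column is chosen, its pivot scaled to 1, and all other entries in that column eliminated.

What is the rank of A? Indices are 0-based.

rank = 2

[1] R0 /= -4  ⇒  (1, 3/4)
     R1 -= -2·R0  ⇒  (0, -3/2)
[2] R1 /= -3/2  ⇒  (0, 1)
     R0 -= 3/4·R1  ⇒  (1, 0)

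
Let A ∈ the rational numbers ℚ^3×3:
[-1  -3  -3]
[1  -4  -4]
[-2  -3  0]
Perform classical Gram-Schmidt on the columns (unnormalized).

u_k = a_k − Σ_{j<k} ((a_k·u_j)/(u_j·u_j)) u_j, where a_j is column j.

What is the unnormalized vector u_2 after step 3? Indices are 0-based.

u_2 = (-231/179, 63/179, 147/179)

Step 1: u_0 = a_0 = (-1, 1, -2).
Step 2: u_1 = a_1 − (5/6)·u_0 = (-13/6, -29/6, -4/3).
Step 3: u_2 = a_2 − (-1/6)·u_0 − (155/179)·u_1 = (-231/179, 63/179, 147/179).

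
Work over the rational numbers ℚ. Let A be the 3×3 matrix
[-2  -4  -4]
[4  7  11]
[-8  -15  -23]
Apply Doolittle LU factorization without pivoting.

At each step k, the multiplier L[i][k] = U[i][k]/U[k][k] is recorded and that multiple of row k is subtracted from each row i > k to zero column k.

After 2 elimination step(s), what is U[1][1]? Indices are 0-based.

[col 0] pivot -2
  R1 -= -2*R0 → (0, -1, 3)  (L[1][0] := -2)
  R2 -= 4*R0 → (0, 1, -7)  (L[2][0] := 4)
[col 1] pivot -1
  R2 -= -1*R1 → (0, 0, -4)  (L[2][1] := -1)

U[1][1] = -1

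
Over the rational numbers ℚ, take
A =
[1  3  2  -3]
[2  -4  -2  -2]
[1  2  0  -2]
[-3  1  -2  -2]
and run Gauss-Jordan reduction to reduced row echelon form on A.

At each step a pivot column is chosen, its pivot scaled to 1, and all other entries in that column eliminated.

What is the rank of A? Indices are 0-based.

step 1: normalize row 0 (÷1) = (1, 3, 2, -3)
  row 1: subtract 2×row0 = (0, -10, -6, 4)
  row 2: subtract 1×row0 = (0, -1, -2, 1)
  row 3: subtract -3×row0 = (0, 10, 4, -11)
step 2: normalize row 1 (÷-10) = (0, 1, 3/5, -2/5)
  row 0: subtract 3×row1 = (1, 0, 1/5, -9/5)
  row 2: subtract -1×row1 = (0, 0, -7/5, 3/5)
  row 3: subtract 10×row1 = (0, 0, -2, -7)
step 3: normalize row 2 (÷-7/5) = (0, 0, 1, -3/7)
  row 0: subtract 1/5×row2 = (1, 0, 0, -12/7)
  row 1: subtract 3/5×row2 = (0, 1, 0, -1/7)
  row 3: subtract -2×row2 = (0, 0, 0, -55/7)
step 4: normalize row 3 (÷-55/7) = (0, 0, 0, 1)
  row 0: subtract -12/7×row3 = (1, 0, 0, 0)
  row 1: subtract -1/7×row3 = (0, 1, 0, 0)
  row 2: subtract -3/7×row3 = (0, 0, 1, 0)

rank = 4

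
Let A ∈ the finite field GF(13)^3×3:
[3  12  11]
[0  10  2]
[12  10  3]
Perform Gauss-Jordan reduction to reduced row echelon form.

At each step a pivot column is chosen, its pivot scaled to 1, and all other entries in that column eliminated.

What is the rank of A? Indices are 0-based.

[1] R0 /= 3  ⇒  (1, 4, 8)
     R2 -= 12·R0  ⇒  (0, 1, 11)
[2] R1 /= 10  ⇒  (0, 1, 8)
     R0 -= 4·R1  ⇒  (1, 0, 2)
     R2 -= 1·R1  ⇒  (0, 0, 3)
[3] R2 /= 3  ⇒  (0, 0, 1)
     R0 -= 2·R2  ⇒  (1, 0, 0)
     R1 -= 8·R2  ⇒  (0, 1, 0)

rank = 3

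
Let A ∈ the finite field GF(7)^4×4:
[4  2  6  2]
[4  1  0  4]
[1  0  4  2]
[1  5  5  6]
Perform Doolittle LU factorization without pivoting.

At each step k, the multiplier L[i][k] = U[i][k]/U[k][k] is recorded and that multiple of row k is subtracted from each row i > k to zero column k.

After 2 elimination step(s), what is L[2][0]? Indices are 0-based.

L[2][0] = 2

Step 1: pivot at (0,0) is 4.
  row1 ← row1 − (1)·row0  ⇒  L[1][0]=1, U row1=(0, 6, 1, 2)
  row2 ← row2 − (2)·row0  ⇒  L[2][0]=2, U row2=(0, 3, 6, 5)
  row3 ← row3 − (2)·row0  ⇒  L[3][0]=2, U row3=(0, 1, 0, 2)
Step 2: pivot at (1,1) is 6.
  row2 ← row2 − (4)·row1  ⇒  L[2][1]=4, U row2=(0, 0, 2, 4)
  row3 ← row3 − (6)·row1  ⇒  L[3][1]=6, U row3=(0, 0, 1, 4)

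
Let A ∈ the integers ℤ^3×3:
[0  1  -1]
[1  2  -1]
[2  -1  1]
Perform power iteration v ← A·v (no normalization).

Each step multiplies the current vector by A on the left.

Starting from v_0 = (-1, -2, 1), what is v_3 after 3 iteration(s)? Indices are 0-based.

v_0 = (-1, -2, 1).
v_1 = A·v_0 = (-3, -6, 1).
v_2 = A·v_1 = (-7, -16, 1).
v_3 = A·v_2 = (-17, -40, 3).

v_3 = (-17, -40, 3)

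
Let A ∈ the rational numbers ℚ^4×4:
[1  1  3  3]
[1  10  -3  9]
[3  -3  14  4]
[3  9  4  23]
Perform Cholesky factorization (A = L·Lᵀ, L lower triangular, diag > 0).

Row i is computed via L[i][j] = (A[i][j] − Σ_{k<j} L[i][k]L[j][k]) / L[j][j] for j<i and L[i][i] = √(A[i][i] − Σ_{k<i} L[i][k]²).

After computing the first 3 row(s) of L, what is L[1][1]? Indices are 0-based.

L[1][1] = 3

Step 1: L[0][0] = √(1) = 1.
  L[1][0] = (1) / L[0][0] = 1.
Step 2: L[1][1] = √(9) = 3.
  L[2][0] = (3) / L[0][0] = 3.
  L[2][1] = (-6) / L[1][1] = -2.
Step 3: L[2][2] = √(1) = 1.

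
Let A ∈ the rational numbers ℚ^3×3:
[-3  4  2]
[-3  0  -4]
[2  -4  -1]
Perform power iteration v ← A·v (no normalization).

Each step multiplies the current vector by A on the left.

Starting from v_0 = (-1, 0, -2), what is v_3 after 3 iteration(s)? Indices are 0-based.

v_0 = (-1, 0, -2).
v_1 = A·v_0 = (-1, 11, 0).
v_2 = A·v_1 = (47, 3, -46).
v_3 = A·v_2 = (-221, 43, 128).

v_3 = (-221, 43, 128)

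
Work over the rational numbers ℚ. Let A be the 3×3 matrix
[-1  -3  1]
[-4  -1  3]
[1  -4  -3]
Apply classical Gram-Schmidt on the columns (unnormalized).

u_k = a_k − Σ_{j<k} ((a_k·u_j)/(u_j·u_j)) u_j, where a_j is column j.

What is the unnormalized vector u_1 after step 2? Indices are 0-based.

u_1 = (-17/6, -1/3, -25/6)

Step 1: u_0 = a_0 = (-1, -4, 1).
Step 2: u_1 = a_1 − (1/6)·u_0 = (-17/6, -1/3, -25/6).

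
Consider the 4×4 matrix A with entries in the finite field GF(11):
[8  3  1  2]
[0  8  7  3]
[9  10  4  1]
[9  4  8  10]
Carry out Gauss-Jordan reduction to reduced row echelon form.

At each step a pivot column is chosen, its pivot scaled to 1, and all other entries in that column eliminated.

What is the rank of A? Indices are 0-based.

step 1: normalize row 0 (÷8) = (1, 10, 7, 3)
  row 2: subtract 9×row0 = (0, 8, 7, 7)
  row 3: subtract 9×row0 = (0, 2, 0, 5)
step 2: normalize row 1 (÷8) = (0, 1, 5, 10)
  row 0: subtract 10×row1 = (1, 0, 1, 2)
  row 2: subtract 8×row1 = (0, 0, 0, 4)
  row 3: subtract 2×row1 = (0, 0, 1, 7)
step 3: exchange rows 2,3
step 3: normalize row 2 (÷1) = (0, 0, 1, 7)
  row 0: subtract 1×row2 = (1, 0, 0, 6)
  row 1: subtract 5×row2 = (0, 1, 0, 8)
step 4: normalize row 3 (÷4) = (0, 0, 0, 1)
  row 0: subtract 6×row3 = (1, 0, 0, 0)
  row 1: subtract 8×row3 = (0, 1, 0, 0)
  row 2: subtract 7×row3 = (0, 0, 1, 0)

rank = 4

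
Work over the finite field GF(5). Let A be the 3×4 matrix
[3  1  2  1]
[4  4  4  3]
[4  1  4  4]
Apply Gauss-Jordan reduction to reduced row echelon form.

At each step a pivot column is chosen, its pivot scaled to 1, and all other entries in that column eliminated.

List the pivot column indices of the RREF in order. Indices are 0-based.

step 1: normalize row 0 (÷3) = (1, 2, 4, 2)
  row 1: subtract 4×row0 = (0, 1, 3, 0)
  row 2: subtract 4×row0 = (0, 3, 3, 1)
step 2: normalize row 1 (÷1) = (0, 1, 3, 0)
  row 0: subtract 2×row1 = (1, 0, 3, 2)
  row 2: subtract 3×row1 = (0, 0, 4, 1)
step 3: normalize row 2 (÷4) = (0, 0, 1, 4)
  row 0: subtract 3×row2 = (1, 0, 0, 0)
  row 1: subtract 3×row2 = (0, 1, 0, 3)

pivot columns: 0, 1, 2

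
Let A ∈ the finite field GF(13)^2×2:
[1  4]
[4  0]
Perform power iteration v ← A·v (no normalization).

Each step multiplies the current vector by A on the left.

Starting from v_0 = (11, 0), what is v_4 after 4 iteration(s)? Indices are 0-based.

v_0 = (11, 0).
v_1 = A·v_0 = (11, 5).
v_2 = A·v_1 = (5, 5).
v_3 = A·v_2 = (12, 7).
v_4 = A·v_3 = (1, 9).

v_4 = (1, 9)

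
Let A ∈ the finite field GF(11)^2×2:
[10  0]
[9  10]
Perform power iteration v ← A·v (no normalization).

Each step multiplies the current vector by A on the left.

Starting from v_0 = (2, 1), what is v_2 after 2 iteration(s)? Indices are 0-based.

v_0 = (2, 1).
v_1 = A·v_0 = (9, 6).
v_2 = A·v_1 = (2, 9).

v_2 = (2, 9)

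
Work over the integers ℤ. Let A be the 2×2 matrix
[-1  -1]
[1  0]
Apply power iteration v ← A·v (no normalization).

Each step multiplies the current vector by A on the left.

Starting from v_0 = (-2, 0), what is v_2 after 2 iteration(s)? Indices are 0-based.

v_2 = (0, 2)

v_0 = (-2, 0).
v_1 = A·v_0 = (2, -2).
v_2 = A·v_1 = (0, 2).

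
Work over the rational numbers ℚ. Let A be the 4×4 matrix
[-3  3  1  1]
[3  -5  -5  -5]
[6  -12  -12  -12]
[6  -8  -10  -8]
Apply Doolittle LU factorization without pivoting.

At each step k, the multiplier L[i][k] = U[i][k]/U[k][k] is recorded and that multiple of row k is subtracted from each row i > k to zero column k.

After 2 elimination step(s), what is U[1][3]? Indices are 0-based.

U[1][3] = -4

k=0: U[0][0]=-3
  eliminate (1,0): mult=-1, new row 1: (0, -2, -4, -4); set L[1][0]=-1
  eliminate (2,0): mult=-2, new row 2: (0, -6, -10, -10); set L[2][0]=-2
  eliminate (3,0): mult=-2, new row 3: (0, -2, -8, -6); set L[3][0]=-2
k=1: U[1][1]=-2
  eliminate (2,1): mult=3, new row 2: (0, 0, 2, 2); set L[2][1]=3
  eliminate (3,1): mult=1, new row 3: (0, 0, -4, -2); set L[3][1]=1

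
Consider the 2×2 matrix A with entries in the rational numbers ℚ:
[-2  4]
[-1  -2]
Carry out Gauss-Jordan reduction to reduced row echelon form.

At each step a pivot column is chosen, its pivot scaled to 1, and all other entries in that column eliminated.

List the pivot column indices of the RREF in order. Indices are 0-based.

pivot(0,0)=-2: scale R0 → (1, -2)
  clear (1,0): R1 −= (-1)R0 → (0, -4)
pivot(1,1)=-4: scale R1 → (0, 1)
  clear (0,1): R0 −= (-2)R1 → (1, 0)

pivot columns: 0, 1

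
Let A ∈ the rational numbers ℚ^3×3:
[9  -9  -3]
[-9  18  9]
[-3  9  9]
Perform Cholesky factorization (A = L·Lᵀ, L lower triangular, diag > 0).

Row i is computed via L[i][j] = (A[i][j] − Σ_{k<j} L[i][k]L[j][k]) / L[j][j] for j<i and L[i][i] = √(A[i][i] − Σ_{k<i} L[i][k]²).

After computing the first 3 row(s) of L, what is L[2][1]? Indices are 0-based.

Step 1: L[0][0] = √(9) = 3.
  L[1][0] = (-9) / L[0][0] = -3.
Step 2: L[1][1] = √(9) = 3.
  L[2][0] = (-3) / L[0][0] = -1.
  L[2][1] = (6) / L[1][1] = 2.
Step 3: L[2][2] = √(4) = 2.

L[2][1] = 2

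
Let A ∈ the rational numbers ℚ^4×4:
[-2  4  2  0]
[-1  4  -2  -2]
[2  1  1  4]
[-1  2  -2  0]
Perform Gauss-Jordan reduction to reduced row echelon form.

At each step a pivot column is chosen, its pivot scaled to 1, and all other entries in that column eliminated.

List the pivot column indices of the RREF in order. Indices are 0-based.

pivot(0,0)=-2: scale R0 → (1, -2, -1, 0)
  clear (1,0): R1 −= (-1)R0 → (0, 2, -3, -2)
  clear (2,0): R2 −= (2)R0 → (0, 5, 3, 4)
  clear (3,0): R3 −= (-1)R0 → (0, 0, -3, 0)
pivot(1,1)=2: scale R1 → (0, 1, -3/2, -1)
  clear (0,1): R0 −= (-2)R1 → (1, 0, -4, -2)
  clear (2,1): R2 −= (5)R1 → (0, 0, 21/2, 9)
pivot(2,2)=21/2: scale R2 → (0, 0, 1, 6/7)
  clear (0,2): R0 −= (-4)R2 → (1, 0, 0, 10/7)
  clear (1,2): R1 −= (-3/2)R2 → (0, 1, 0, 2/7)
  clear (3,2): R3 −= (-3)R2 → (0, 0, 0, 18/7)
pivot(3,3)=18/7: scale R3 → (0, 0, 0, 1)
  clear (0,3): R0 −= (10/7)R3 → (1, 0, 0, 0)
  clear (1,3): R1 −= (2/7)R3 → (0, 1, 0, 0)
  clear (2,3): R2 −= (6/7)R3 → (0, 0, 1, 0)

pivot columns: 0, 1, 2, 3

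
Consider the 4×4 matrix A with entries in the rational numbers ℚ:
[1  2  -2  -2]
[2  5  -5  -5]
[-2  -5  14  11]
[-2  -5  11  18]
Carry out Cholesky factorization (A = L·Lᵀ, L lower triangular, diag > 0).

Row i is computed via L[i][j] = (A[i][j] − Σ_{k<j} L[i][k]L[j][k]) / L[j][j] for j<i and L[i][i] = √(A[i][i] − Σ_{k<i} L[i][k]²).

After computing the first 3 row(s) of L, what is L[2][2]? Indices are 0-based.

Step 1: L[0][0] = √(1) = 1.
  L[1][0] = (2) / L[0][0] = 2.
Step 2: L[1][1] = √(1) = 1.
  L[2][0] = (-2) / L[0][0] = -2.
  L[2][1] = (-1) / L[1][1] = -1.
Step 3: L[2][2] = √(9) = 3.

L[2][2] = 3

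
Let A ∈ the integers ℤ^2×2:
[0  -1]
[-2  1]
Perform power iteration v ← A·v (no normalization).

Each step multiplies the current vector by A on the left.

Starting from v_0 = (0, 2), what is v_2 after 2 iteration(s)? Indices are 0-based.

v_0 = (0, 2).
v_1 = A·v_0 = (-2, 2).
v_2 = A·v_1 = (-2, 6).

v_2 = (-2, 6)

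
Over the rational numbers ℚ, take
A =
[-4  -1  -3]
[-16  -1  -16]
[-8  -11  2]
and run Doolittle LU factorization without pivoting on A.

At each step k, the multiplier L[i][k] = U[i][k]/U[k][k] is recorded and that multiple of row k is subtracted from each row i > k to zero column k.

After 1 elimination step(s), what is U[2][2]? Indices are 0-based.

U[2][2] = 8

Step 1: pivot at (0,0) is -4.
  row1 ← row1 − (4)·row0  ⇒  L[1][0]=4, U row1=(0, 3, -4)
  row2 ← row2 − (2)·row0  ⇒  L[2][0]=2, U row2=(0, -9, 8)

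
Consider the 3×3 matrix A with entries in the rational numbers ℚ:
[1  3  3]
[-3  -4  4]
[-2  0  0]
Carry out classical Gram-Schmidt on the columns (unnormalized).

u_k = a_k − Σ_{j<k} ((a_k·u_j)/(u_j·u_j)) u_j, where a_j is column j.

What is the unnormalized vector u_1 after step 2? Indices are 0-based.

u_1 = (27/14, -11/14, 15/7)

Step 1: u_0 = a_0 = (1, -3, -2).
Step 2: u_1 = a_1 − (15/14)·u_0 = (27/14, -11/14, 15/7).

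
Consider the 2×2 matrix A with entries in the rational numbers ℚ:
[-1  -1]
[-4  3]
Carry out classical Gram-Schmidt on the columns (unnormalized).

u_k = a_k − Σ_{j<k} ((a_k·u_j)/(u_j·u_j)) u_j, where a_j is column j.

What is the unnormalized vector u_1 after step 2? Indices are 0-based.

Step 1: u_0 = a_0 = (-1, -4).
Step 2: u_1 = a_1 − (-11/17)·u_0 = (-28/17, 7/17).

u_1 = (-28/17, 7/17)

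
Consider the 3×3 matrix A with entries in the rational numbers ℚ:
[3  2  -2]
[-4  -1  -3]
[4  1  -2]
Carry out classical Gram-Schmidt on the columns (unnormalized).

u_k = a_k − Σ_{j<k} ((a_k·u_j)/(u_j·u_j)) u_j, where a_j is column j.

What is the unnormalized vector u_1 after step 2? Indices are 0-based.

u_1 = (40/41, 15/41, -15/41)

Step 1: u_0 = a_0 = (3, -4, 4).
Step 2: u_1 = a_1 − (14/41)·u_0 = (40/41, 15/41, -15/41).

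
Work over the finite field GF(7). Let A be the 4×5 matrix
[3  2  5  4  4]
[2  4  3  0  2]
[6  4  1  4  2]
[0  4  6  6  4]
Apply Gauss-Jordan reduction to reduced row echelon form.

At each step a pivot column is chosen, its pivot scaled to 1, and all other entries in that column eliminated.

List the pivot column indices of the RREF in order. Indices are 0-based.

step 1: normalize row 0 (÷3) = (1, 3, 4, 6, 6)
  row 1: subtract 2×row0 = (0, 5, 2, 2, 4)
  row 2: subtract 6×row0 = (0, 0, 5, 3, 1)
step 2: normalize row 1 (÷5) = (0, 1, 6, 6, 5)
  row 0: subtract 3×row1 = (1, 0, 0, 2, 5)
  row 3: subtract 4×row1 = (0, 0, 3, 3, 5)
step 3: normalize row 2 (÷5) = (0, 0, 1, 2, 3)
  row 1: subtract 6×row2 = (0, 1, 0, 1, 1)
  row 3: subtract 3×row2 = (0, 0, 0, 4, 3)
step 4: normalize row 3 (÷4) = (0, 0, 0, 1, 6)
  row 0: subtract 2×row3 = (1, 0, 0, 0, 0)
  row 1: subtract 1×row3 = (0, 1, 0, 0, 2)
  row 2: subtract 2×row3 = (0, 0, 1, 0, 5)

pivot columns: 0, 1, 2, 3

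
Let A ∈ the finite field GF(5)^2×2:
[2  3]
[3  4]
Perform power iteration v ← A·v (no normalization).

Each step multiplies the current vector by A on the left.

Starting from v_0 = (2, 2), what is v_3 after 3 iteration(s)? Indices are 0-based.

v_3 = (2, 0)

v_0 = (2, 2).
v_1 = A·v_0 = (0, 4).
v_2 = A·v_1 = (2, 1).
v_3 = A·v_2 = (2, 0).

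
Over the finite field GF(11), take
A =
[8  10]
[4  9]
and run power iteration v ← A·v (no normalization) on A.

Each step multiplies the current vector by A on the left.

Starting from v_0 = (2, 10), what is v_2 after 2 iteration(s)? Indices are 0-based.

v_0 = (2, 10).
v_1 = A·v_0 = (6, 10).
v_2 = A·v_1 = (5, 4).

v_2 = (5, 4)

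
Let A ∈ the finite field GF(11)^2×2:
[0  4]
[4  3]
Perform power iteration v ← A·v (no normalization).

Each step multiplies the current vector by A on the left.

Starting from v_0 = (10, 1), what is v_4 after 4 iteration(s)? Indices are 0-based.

v_0 = (10, 1).
v_1 = A·v_0 = (4, 10).
v_2 = A·v_1 = (7, 2).
v_3 = A·v_2 = (8, 1).
v_4 = A·v_3 = (4, 2).

v_4 = (4, 2)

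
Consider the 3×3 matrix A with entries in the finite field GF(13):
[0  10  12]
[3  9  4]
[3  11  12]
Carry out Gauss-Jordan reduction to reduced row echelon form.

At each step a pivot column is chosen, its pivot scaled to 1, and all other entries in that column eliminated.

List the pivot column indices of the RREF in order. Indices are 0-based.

step 1: exchange rows 0,1
step 1: normalize row 0 (÷3) = (1, 3, 10)
  row 2: subtract 3×row0 = (0, 2, 8)
step 2: normalize row 1 (÷10) = (0, 1, 9)
  row 0: subtract 3×row1 = (1, 0, 9)
  row 2: subtract 2×row1 = (0, 0, 3)
step 3: normalize row 2 (÷3) = (0, 0, 1)
  row 0: subtract 9×row2 = (1, 0, 0)
  row 1: subtract 9×row2 = (0, 1, 0)

pivot columns: 0, 1, 2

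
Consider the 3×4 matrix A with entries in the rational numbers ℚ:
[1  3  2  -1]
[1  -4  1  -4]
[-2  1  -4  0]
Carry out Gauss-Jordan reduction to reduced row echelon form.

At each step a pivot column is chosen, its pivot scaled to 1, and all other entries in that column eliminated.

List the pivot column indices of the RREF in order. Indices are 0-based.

pivot columns: 0, 1, 2

pivot(0,0)=1: scale R0 → (1, 3, 2, -1)
  clear (1,0): R1 −= (1)R0 → (0, -7, -1, -3)
  clear (2,0): R2 −= (-2)R0 → (0, 7, 0, -2)
pivot(1,1)=-7: scale R1 → (0, 1, 1/7, 3/7)
  clear (0,1): R0 −= (3)R1 → (1, 0, 11/7, -16/7)
  clear (2,1): R2 −= (7)R1 → (0, 0, -1, -5)
pivot(2,2)=-1: scale R2 → (0, 0, 1, 5)
  clear (0,2): R0 −= (11/7)R2 → (1, 0, 0, -71/7)
  clear (1,2): R1 −= (1/7)R2 → (0, 1, 0, -2/7)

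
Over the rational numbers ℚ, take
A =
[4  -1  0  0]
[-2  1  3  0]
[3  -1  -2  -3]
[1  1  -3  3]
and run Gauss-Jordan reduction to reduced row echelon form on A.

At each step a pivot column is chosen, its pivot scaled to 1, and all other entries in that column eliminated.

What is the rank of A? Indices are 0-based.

rank = 4

pivot(0,0)=4: scale R0 → (1, -1/4, 0, 0)
  clear (1,0): R1 −= (-2)R0 → (0, 1/2, 3, 0)
  clear (2,0): R2 −= (3)R0 → (0, -1/4, -2, -3)
  clear (3,0): R3 −= (1)R0 → (0, 5/4, -3, 3)
pivot(1,1)=1/2: scale R1 → (0, 1, 6, 0)
  clear (0,1): R0 −= (-1/4)R1 → (1, 0, 3/2, 0)
  clear (2,1): R2 −= (-1/4)R1 → (0, 0, -1/2, -3)
  clear (3,1): R3 −= (5/4)R1 → (0, 0, -21/2, 3)
pivot(2,2)=-1/2: scale R2 → (0, 0, 1, 6)
  clear (0,2): R0 −= (3/2)R2 → (1, 0, 0, -9)
  clear (1,2): R1 −= (6)R2 → (0, 1, 0, -36)
  clear (3,2): R3 −= (-21/2)R2 → (0, 0, 0, 66)
pivot(3,3)=66: scale R3 → (0, 0, 0, 1)
  clear (0,3): R0 −= (-9)R3 → (1, 0, 0, 0)
  clear (1,3): R1 −= (-36)R3 → (0, 1, 0, 0)
  clear (2,3): R2 −= (6)R3 → (0, 0, 1, 0)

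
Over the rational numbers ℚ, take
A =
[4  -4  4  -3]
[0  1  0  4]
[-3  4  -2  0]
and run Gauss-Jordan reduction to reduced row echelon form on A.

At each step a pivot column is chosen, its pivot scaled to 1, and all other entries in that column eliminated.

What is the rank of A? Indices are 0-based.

rank = 3

step 1: normalize row 0 (÷4) = (1, -1, 1, -3/4)
  row 2: subtract -3×row0 = (0, 1, 1, -9/4)
step 2: normalize row 1 (÷1) = (0, 1, 0, 4)
  row 0: subtract -1×row1 = (1, 0, 1, 13/4)
  row 2: subtract 1×row1 = (0, 0, 1, -25/4)
step 3: normalize row 2 (÷1) = (0, 0, 1, -25/4)
  row 0: subtract 1×row2 = (1, 0, 0, 19/2)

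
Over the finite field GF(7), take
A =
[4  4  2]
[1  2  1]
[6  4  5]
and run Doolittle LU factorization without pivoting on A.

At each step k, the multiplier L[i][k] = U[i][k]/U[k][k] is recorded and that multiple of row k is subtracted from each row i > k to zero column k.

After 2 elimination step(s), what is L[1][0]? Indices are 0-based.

k=0: U[0][0]=4
  eliminate (1,0): mult=2, new row 1: (0, 1, 4); set L[1][0]=2
  eliminate (2,0): mult=5, new row 2: (0, 5, 2); set L[2][0]=5
k=1: U[1][1]=1
  eliminate (2,1): mult=5, new row 2: (0, 0, 3); set L[2][1]=5

L[1][0] = 2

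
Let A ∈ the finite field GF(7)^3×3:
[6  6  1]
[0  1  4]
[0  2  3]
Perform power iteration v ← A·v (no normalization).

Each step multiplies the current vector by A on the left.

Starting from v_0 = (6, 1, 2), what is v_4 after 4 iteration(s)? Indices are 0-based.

v_4 = (2, 5, 6)

v_0 = (6, 1, 2).
v_1 = A·v_0 = (2, 2, 1).
v_2 = A·v_1 = (4, 6, 0).
v_3 = A·v_2 = (4, 6, 5).
v_4 = A·v_3 = (2, 5, 6).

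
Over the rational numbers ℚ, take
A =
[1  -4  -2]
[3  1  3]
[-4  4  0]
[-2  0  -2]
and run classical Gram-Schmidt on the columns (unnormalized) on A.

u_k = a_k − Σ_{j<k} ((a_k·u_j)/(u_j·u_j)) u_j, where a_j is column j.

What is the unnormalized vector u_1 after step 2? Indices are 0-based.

u_1 = (-103/30, 27/10, 26/15, -17/15)

Step 1: u_0 = a_0 = (1, 3, -4, -2).
Step 2: u_1 = a_1 − (-17/30)·u_0 = (-103/30, 27/10, 26/15, -17/15).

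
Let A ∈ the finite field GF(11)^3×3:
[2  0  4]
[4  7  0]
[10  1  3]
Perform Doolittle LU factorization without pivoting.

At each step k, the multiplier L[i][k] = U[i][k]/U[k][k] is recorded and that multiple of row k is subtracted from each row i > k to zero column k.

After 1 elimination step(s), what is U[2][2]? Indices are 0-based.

U[2][2] = 5

[col 0] pivot 2
  R1 -= 2*R0 → (0, 7, 3)  (L[1][0] := 2)
  R2 -= 5*R0 → (0, 1, 5)  (L[2][0] := 5)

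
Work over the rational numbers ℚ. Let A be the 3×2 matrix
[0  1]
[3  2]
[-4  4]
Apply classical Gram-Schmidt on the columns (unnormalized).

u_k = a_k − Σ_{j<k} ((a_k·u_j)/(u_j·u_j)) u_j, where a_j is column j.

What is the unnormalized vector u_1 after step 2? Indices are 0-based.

Step 1: u_0 = a_0 = (0, 3, -4).
Step 2: u_1 = a_1 − (-2/5)·u_0 = (1, 16/5, 12/5).

u_1 = (1, 16/5, 12/5)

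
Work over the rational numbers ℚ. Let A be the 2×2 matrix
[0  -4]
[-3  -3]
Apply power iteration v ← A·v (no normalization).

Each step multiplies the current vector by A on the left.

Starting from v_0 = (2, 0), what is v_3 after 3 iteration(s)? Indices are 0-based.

v_0 = (2, 0).
v_1 = A·v_0 = (0, -6).
v_2 = A·v_1 = (24, 18).
v_3 = A·v_2 = (-72, -126).

v_3 = (-72, -126)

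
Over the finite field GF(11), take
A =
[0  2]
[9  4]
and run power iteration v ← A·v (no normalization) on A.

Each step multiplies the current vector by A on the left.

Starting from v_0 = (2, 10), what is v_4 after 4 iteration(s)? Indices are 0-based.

v_0 = (2, 10).
v_1 = A·v_0 = (9, 3).
v_2 = A·v_1 = (6, 5).
v_3 = A·v_2 = (10, 8).
v_4 = A·v_3 = (5, 1).

v_4 = (5, 1)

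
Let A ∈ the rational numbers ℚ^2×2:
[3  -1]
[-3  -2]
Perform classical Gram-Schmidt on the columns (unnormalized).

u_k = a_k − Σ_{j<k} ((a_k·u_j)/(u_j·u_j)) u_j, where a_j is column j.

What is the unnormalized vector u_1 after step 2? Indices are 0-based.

u_1 = (-3/2, -3/2)

Step 1: u_0 = a_0 = (3, -3).
Step 2: u_1 = a_1 − (1/6)·u_0 = (-3/2, -3/2).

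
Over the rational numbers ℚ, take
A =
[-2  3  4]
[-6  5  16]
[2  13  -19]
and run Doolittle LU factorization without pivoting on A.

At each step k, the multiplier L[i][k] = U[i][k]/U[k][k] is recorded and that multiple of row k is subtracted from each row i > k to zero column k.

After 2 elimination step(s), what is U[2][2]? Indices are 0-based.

U[2][2] = 1

Step 1: pivot at (0,0) is -2.
  row1 ← row1 − (3)·row0  ⇒  L[1][0]=3, U row1=(0, -4, 4)
  row2 ← row2 − (-1)·row0  ⇒  L[2][0]=-1, U row2=(0, 16, -15)
Step 2: pivot at (1,1) is -4.
  row2 ← row2 − (-4)·row1  ⇒  L[2][1]=-4, U row2=(0, 0, 1)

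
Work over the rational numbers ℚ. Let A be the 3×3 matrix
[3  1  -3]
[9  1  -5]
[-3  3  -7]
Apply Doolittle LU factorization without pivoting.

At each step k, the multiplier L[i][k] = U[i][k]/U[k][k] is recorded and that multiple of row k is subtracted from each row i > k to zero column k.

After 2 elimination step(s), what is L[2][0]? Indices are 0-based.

L[2][0] = -1

Step 1: pivot at (0,0) is 3.
  row1 ← row1 − (3)·row0  ⇒  L[1][0]=3, U row1=(0, -2, 4)
  row2 ← row2 − (-1)·row0  ⇒  L[2][0]=-1, U row2=(0, 4, -10)
Step 2: pivot at (1,1) is -2.
  row2 ← row2 − (-2)·row1  ⇒  L[2][1]=-2, U row2=(0, 0, -2)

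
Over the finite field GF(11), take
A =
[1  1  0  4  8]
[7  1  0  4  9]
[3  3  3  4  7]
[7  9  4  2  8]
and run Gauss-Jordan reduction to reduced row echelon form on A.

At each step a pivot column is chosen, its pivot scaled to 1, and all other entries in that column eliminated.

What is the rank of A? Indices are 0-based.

rank = 4

[1] R0 /= 1  ⇒  (1, 1, 0, 4, 8)
     R1 -= 7·R0  ⇒  (0, 5, 0, 9, 8)
     R2 -= 3·R0  ⇒  (0, 0, 3, 3, 5)
     R3 -= 7·R0  ⇒  (0, 2, 4, 7, 7)
[2] R1 /= 5  ⇒  (0, 1, 0, 4, 6)
     R0 -= 1·R1  ⇒  (1, 0, 0, 0, 2)
     R3 -= 2·R1  ⇒  (0, 0, 4, 10, 6)
[3] R2 /= 3  ⇒  (0, 0, 1, 1, 9)
     R3 -= 4·R2  ⇒  (0, 0, 0, 6, 3)
[4] R3 /= 6  ⇒  (0, 0, 0, 1, 6)
     R1 -= 4·R3  ⇒  (0, 1, 0, 0, 4)
     R2 -= 1·R3  ⇒  (0, 0, 1, 0, 3)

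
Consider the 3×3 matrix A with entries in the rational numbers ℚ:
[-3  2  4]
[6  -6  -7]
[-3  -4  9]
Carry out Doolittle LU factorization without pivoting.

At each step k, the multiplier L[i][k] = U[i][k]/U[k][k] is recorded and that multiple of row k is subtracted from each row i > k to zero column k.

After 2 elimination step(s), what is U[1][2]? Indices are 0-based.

Step 1: pivot at (0,0) is -3.
  row1 ← row1 − (-2)·row0  ⇒  L[1][0]=-2, U row1=(0, -2, 1)
  row2 ← row2 − (1)·row0  ⇒  L[2][0]=1, U row2=(0, -6, 5)
Step 2: pivot at (1,1) is -2.
  row2 ← row2 − (3)·row1  ⇒  L[2][1]=3, U row2=(0, 0, 2)

U[1][2] = 1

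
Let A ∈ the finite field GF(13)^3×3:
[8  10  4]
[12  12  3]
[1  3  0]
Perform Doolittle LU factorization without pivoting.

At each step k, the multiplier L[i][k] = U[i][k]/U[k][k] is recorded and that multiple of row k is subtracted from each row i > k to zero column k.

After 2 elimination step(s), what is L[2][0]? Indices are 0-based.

L[2][0] = 5

[col 0] pivot 8
  R1 -= 8*R0 → (0, 10, 10)  (L[1][0] := 8)
  R2 -= 5*R0 → (0, 5, 6)  (L[2][0] := 5)
[col 1] pivot 10
  R2 -= 7*R1 → (0, 0, 1)  (L[2][1] := 7)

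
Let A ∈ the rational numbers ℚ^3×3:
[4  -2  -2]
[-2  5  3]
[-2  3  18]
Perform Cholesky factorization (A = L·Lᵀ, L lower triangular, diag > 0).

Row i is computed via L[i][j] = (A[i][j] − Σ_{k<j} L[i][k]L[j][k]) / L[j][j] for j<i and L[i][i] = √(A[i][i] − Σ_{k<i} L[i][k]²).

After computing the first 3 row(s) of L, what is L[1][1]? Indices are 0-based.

Step 1: L[0][0] = √(4) = 2.
  L[1][0] = (-2) / L[0][0] = -1.
Step 2: L[1][1] = √(4) = 2.
  L[2][0] = (-2) / L[0][0] = -1.
  L[2][1] = (2) / L[1][1] = 1.
Step 3: L[2][2] = √(16) = 4.

L[1][1] = 2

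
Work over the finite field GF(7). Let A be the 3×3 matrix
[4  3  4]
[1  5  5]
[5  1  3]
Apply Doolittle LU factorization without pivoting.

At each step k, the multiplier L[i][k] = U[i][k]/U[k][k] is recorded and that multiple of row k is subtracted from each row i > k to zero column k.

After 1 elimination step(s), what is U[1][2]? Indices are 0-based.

[col 0] pivot 4
  R1 -= 2*R0 → (0, 6, 4)  (L[1][0] := 2)
  R2 -= 3*R0 → (0, 6, 5)  (L[2][0] := 3)

U[1][2] = 4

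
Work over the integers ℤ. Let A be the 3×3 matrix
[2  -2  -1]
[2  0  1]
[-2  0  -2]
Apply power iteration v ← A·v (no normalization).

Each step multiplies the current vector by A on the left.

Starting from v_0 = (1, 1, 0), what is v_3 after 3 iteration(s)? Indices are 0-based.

v_0 = (1, 1, 0).
v_1 = A·v_0 = (0, 2, -2).
v_2 = A·v_1 = (-2, -2, 4).
v_3 = A·v_2 = (-4, 0, -4).

v_3 = (-4, 0, -4)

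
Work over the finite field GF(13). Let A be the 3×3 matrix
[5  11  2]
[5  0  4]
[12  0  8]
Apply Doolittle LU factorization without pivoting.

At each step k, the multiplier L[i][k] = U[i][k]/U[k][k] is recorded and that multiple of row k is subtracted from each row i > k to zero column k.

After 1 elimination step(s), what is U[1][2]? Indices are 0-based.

k=0: U[0][0]=5
  eliminate (1,0): mult=1, new row 1: (0, 2, 2); set L[1][0]=1
  eliminate (2,0): mult=5, new row 2: (0, 10, 11); set L[2][0]=5

U[1][2] = 2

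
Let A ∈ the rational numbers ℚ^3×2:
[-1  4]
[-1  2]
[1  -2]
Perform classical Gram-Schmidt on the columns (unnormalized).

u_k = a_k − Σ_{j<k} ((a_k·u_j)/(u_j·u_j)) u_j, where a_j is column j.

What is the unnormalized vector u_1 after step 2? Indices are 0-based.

Step 1: u_0 = a_0 = (-1, -1, 1).
Step 2: u_1 = a_1 − (-8/3)·u_0 = (4/3, -2/3, 2/3).

u_1 = (4/3, -2/3, 2/3)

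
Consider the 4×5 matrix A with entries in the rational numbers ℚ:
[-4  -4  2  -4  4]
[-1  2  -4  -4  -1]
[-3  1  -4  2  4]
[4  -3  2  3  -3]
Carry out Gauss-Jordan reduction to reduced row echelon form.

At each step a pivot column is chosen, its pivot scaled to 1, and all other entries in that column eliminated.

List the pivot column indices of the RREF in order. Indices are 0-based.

[1] R0 /= -4  ⇒  (1, 1, -1/2, 1, -1)
     R1 -= -1·R0  ⇒  (0, 3, -9/2, -3, -2)
     R2 -= -3·R0  ⇒  (0, 4, -11/2, 5, 1)
     R3 -= 4·R0  ⇒  (0, -7, 4, -1, 1)
[2] R1 /= 3  ⇒  (0, 1, -3/2, -1, -2/3)
     R0 -= 1·R1  ⇒  (1, 0, 1, 2, -1/3)
     R2 -= 4·R1  ⇒  (0, 0, 1/2, 9, 11/3)
     R3 -= -7·R1  ⇒  (0, 0, -13/2, -8, -11/3)
[3] R2 /= 1/2  ⇒  (0, 0, 1, 18, 22/3)
     R0 -= 1·R2  ⇒  (1, 0, 0, -16, -23/3)
     R1 -= -3/2·R2  ⇒  (0, 1, 0, 26, 31/3)
     R3 -= -13/2·R2  ⇒  (0, 0, 0, 109, 44)
[4] R3 /= 109  ⇒  (0, 0, 0, 1, 44/109)
     R0 -= -16·R3  ⇒  (1, 0, 0, 0, -395/327)
     R1 -= 26·R3  ⇒  (0, 1, 0, 0, -53/327)
     R2 -= 18·R3  ⇒  (0, 0, 1, 0, 22/327)

pivot columns: 0, 1, 2, 3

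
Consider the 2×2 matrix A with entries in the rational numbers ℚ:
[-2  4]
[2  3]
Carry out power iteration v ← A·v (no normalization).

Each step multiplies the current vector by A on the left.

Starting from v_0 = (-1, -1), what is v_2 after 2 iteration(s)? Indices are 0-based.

v_2 = (-16, -19)

v_0 = (-1, -1).
v_1 = A·v_0 = (-2, -5).
v_2 = A·v_1 = (-16, -19).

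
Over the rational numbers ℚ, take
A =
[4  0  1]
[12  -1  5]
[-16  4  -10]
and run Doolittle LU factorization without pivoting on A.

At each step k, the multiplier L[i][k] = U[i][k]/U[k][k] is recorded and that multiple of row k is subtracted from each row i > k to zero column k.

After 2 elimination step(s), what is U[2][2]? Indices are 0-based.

U[2][2] = 2

k=0: U[0][0]=4
  eliminate (1,0): mult=3, new row 1: (0, -1, 2); set L[1][0]=3
  eliminate (2,0): mult=-4, new row 2: (0, 4, -6); set L[2][0]=-4
k=1: U[1][1]=-1
  eliminate (2,1): mult=-4, new row 2: (0, 0, 2); set L[2][1]=-4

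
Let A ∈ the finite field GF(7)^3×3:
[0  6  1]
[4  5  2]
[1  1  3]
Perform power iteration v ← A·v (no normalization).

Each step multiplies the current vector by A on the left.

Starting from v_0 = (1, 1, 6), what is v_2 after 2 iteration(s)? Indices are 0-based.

v_0 = (1, 1, 6).
v_1 = A·v_0 = (5, 0, 6).
v_2 = A·v_1 = (6, 4, 2).

v_2 = (6, 4, 2)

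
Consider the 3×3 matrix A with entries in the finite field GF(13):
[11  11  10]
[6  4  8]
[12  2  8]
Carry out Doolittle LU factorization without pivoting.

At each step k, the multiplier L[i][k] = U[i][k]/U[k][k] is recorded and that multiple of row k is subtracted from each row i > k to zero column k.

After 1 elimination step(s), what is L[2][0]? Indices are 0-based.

L[2][0] = 7

[col 0] pivot 11
  R1 -= 10*R0 → (0, 11, 12)  (L[1][0] := 10)
  R2 -= 7*R0 → (0, 3, 3)  (L[2][0] := 7)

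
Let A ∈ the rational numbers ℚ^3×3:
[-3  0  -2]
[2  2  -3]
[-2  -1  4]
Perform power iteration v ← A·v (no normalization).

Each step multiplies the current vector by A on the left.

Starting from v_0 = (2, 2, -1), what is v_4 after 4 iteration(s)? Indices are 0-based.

v_4 = (590, 1382, -1381)

v_0 = (2, 2, -1).
v_1 = A·v_0 = (-4, 11, -10).
v_2 = A·v_1 = (32, 44, -43).
v_3 = A·v_2 = (-10, 281, -280).
v_4 = A·v_3 = (590, 1382, -1381).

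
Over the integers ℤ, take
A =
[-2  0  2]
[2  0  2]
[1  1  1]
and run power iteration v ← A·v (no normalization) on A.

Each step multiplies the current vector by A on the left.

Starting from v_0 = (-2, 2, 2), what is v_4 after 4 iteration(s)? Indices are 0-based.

v_4 = (-52, 124, 58)

v_0 = (-2, 2, 2).
v_1 = A·v_0 = (8, 0, 2).
v_2 = A·v_1 = (-12, 20, 10).
v_3 = A·v_2 = (44, -4, 18).
v_4 = A·v_3 = (-52, 124, 58).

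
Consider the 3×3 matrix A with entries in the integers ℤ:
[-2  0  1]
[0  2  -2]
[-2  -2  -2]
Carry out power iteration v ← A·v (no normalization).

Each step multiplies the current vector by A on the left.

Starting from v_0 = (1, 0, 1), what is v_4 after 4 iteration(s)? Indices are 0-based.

v_4 = (-68, 24, 68)

v_0 = (1, 0, 1).
v_1 = A·v_0 = (-1, -2, -4).
v_2 = A·v_1 = (-2, 4, 14).
v_3 = A·v_2 = (18, -20, -32).
v_4 = A·v_3 = (-68, 24, 68).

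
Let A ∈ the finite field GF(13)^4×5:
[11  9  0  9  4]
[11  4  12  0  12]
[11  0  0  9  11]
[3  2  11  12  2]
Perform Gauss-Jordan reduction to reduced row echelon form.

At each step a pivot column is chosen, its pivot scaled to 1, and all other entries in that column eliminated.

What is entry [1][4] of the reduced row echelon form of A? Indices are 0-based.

step 1: normalize row 0 (÷11) = (1, 2, 0, 2, 11)
  row 1: subtract 11×row0 = (0, 8, 12, 4, 8)
  row 2: subtract 11×row0 = (0, 4, 0, 0, 7)
  row 3: subtract 3×row0 = (0, 9, 11, 6, 8)
step 2: normalize row 1 (÷8) = (0, 1, 8, 7, 1)
  row 0: subtract 2×row1 = (1, 0, 10, 1, 9)
  row 2: subtract 4×row1 = (0, 0, 7, 11, 3)
  row 3: subtract 9×row1 = (0, 0, 4, 8, 12)
step 3: normalize row 2 (÷7) = (0, 0, 1, 9, 6)
  row 0: subtract 10×row2 = (1, 0, 0, 2, 1)
  row 1: subtract 8×row2 = (0, 1, 0, 0, 5)
  row 3: subtract 4×row2 = (0, 0, 0, 11, 1)
step 4: normalize row 3 (÷11) = (0, 0, 0, 1, 6)
  row 0: subtract 2×row3 = (1, 0, 0, 0, 2)
  row 2: subtract 9×row3 = (0, 0, 1, 0, 4)

M[1][4] = 5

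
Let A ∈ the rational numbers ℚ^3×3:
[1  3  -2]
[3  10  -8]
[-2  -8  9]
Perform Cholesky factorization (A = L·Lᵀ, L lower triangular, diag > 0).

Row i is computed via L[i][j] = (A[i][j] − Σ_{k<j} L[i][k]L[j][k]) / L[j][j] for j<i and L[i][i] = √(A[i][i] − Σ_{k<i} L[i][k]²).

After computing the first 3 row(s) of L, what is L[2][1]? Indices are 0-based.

L[2][1] = -2

Step 1: L[0][0] = √(1) = 1.
  L[1][0] = (3) / L[0][0] = 3.
Step 2: L[1][1] = √(1) = 1.
  L[2][0] = (-2) / L[0][0] = -2.
  L[2][1] = (-2) / L[1][1] = -2.
Step 3: L[2][2] = √(1) = 1.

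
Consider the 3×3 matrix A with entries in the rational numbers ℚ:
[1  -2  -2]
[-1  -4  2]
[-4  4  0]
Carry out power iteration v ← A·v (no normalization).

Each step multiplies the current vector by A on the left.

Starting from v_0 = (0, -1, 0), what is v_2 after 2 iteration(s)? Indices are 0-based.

v_2 = (2, -26, 8)

v_0 = (0, -1, 0).
v_1 = A·v_0 = (2, 4, -4).
v_2 = A·v_1 = (2, -26, 8).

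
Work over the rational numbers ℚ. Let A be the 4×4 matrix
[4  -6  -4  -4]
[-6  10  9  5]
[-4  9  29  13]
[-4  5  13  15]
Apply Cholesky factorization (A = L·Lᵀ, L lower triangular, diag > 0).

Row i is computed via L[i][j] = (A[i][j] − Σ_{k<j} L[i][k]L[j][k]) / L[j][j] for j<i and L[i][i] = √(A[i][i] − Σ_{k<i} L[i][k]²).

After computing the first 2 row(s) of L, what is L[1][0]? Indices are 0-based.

Step 1: L[0][0] = √(4) = 2.
  L[1][0] = (-6) / L[0][0] = -3.
Step 2: L[1][1] = √(1) = 1.

L[1][0] = -3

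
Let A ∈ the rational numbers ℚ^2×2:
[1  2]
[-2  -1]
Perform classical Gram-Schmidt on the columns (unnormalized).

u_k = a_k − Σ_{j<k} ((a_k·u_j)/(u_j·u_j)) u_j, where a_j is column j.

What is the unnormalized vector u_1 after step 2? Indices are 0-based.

u_1 = (6/5, 3/5)

Step 1: u_0 = a_0 = (1, -2).
Step 2: u_1 = a_1 − (4/5)·u_0 = (6/5, 3/5).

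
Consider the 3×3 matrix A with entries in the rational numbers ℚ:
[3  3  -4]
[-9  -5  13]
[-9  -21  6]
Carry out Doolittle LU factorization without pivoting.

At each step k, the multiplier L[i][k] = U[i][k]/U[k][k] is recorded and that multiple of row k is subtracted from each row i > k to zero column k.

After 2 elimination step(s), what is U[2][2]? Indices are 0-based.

k=0: U[0][0]=3
  eliminate (1,0): mult=-3, new row 1: (0, 4, 1); set L[1][0]=-3
  eliminate (2,0): mult=-3, new row 2: (0, -12, -6); set L[2][0]=-3
k=1: U[1][1]=4
  eliminate (2,1): mult=-3, new row 2: (0, 0, -3); set L[2][1]=-3

U[2][2] = -3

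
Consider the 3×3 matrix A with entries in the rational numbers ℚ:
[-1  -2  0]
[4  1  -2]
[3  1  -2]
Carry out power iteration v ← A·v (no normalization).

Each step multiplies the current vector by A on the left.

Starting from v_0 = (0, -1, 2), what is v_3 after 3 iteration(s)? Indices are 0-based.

v_0 = (0, -1, 2).
v_1 = A·v_0 = (2, -5, -5).
v_2 = A·v_1 = (8, 13, 11).
v_3 = A·v_2 = (-34, 23, 15).

v_3 = (-34, 23, 15)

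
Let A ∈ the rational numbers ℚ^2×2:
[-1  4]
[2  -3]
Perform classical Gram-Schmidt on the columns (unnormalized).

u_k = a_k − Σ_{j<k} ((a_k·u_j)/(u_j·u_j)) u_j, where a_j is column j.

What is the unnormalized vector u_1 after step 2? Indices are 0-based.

Step 1: u_0 = a_0 = (-1, 2).
Step 2: u_1 = a_1 − (-2)·u_0 = (2, 1).

u_1 = (2, 1)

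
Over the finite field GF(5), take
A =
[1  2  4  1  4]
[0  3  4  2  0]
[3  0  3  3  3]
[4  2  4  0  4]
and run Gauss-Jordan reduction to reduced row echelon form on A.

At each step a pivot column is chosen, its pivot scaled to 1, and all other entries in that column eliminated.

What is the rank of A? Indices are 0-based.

rank = 4

step 1: normalize row 0 (÷1) = (1, 2, 4, 1, 4)
  row 2: subtract 3×row0 = (0, 4, 1, 0, 1)
  row 3: subtract 4×row0 = (0, 4, 3, 1, 3)
step 2: normalize row 1 (÷3) = (0, 1, 3, 4, 0)
  row 0: subtract 2×row1 = (1, 0, 3, 3, 4)
  row 2: subtract 4×row1 = (0, 0, 4, 4, 1)
  row 3: subtract 4×row1 = (0, 0, 1, 0, 3)
step 3: normalize row 2 (÷4) = (0, 0, 1, 1, 4)
  row 0: subtract 3×row2 = (1, 0, 0, 0, 2)
  row 1: subtract 3×row2 = (0, 1, 0, 1, 3)
  row 3: subtract 1×row2 = (0, 0, 0, 4, 4)
step 4: normalize row 3 (÷4) = (0, 0, 0, 1, 1)
  row 1: subtract 1×row3 = (0, 1, 0, 0, 2)
  row 2: subtract 1×row3 = (0, 0, 1, 0, 3)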